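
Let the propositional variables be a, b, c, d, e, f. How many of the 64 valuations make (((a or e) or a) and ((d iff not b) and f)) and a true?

8

Initial set: {((((a or e) or a) and ((d iff not b) and f)) and a)}.
((((a or e) or a) and ((d iff not b) and f)) and a): α-rule — add (((a or e) or a) and ((d iff not b) and f)), a.
(((a or e) or a) and ((d iff not b) and f)): α-rule — add ((a or e) or a), ((d iff not b) and f).
((d iff not b) and f): α-rule — add (d iff not b), f.
((a or e) or a): β-rule — branch into (a or e)  //  a.
  branch 1 (add (a or e)):
    (d iff not b): β-rule — branch into d, not b  //  not d, not not b.
      branch 1.1 (add d, not b):
        (a or e): β-rule — branch into a  //  e.
          branch 1.1.1 (add a):
            ○ open, literals {a=T, b=F, d=T, f=T}.
          branch 1.1.2 (add e):
            ○ open, literals {a=T, b=F, d=T, e=T, f=T}.
      branch 1.2 (add not d, not not b):
        (a or e): β-rule — branch into a  //  e.
          branch 1.2.1 (add a):
            ○ open, literals {a=T, b=T, d=F, f=T}.
          branch 1.2.2 (add e):
            ○ open, literals {a=T, b=T, d=F, e=T, f=T}.
  branch 2 (add a):
    (d iff not b): β-rule — branch into d, not b  //  not d, not not b.
      branch 2.1 (add d, not b):
        ○ open, literals {a=T, b=F, d=T, f=T}.
      branch 2.2 (add not d, not not b):
        ○ open, literals {a=T, b=T, d=F, f=T}.
0 branches closed, 6 open.
Each open branch fixes some atoms; the unmentioned ones are free. Counting distinct full assignments: branch {a=T, b=F, d=T, f=T} (c, e) contributes 4 new; branch {a=T, b=F, d=T, e=T, f=T} (c) contributes 0 new; branch {a=T, b=T, d=F, f=T} (c, e) contributes 4 new; branch {a=T, b=T, d=F, e=T, f=T} (c) contributes 0 new; branch {a=T, b=F, d=T, f=T} (c, e) contributes 0 new; branch {a=T, b=T, d=F, f=T} (c, e) contributes 0 new. Total: 8.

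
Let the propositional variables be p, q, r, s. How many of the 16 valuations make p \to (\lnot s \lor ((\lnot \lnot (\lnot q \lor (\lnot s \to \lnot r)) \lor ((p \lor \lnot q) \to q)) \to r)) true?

Initial set: {(p \to (\lnot s \lor ((\lnot \lnot (\lnot q \lor (\lnot s \to \lnot r)) \lor ((p \lor \lnot q) \to q)) \to r)))}.
(p \to (\lnot s \lor ((\lnot \lnot (\lnot q \lor (\lnot s \to \lnot r)) \lor ((p \lor \lnot q) \to q)) \to r))): β-rule — branch into \lnot p  //  (\lnot s \lor ((\lnot \lnot (\lnot q \lor (\lnot s \to \lnot r)) \lor ((p \lor \lnot q) \to q)) \to r)).
  branch 1 (add \lnot p):
    ○ open, literals {p=0}.
  branch 2 (add (\lnot s \lor ((\lnot \lnot (\lnot q \lor (\lnot s \to \lnot r)) \lor ((p \lor \lnot q) \to q)) \to r))):
    (\lnot s \lor ((\lnot \lnot (\lnot q \lor (\lnot s \to \lnot r)) \lor ((p \lor \lnot q) \to q)) \to r)): β-rule — branch into \lnot s  //  ((\lnot \lnot (\lnot q \lor (\lnot s \to \lnot r)) \lor ((p \lor \lnot q) \to q)) \to r).
      branch 2.1 (add \lnot s):
        ○ open, literals {s=0}.
      branch 2.2 (add ((\lnot \lnot (\lnot q \lor (\lnot s \to \lnot r)) \lor ((p \lor \lnot q) \to q)) \to r)):
        ((\lnot \lnot (\lnot q \lor (\lnot s \to \lnot r)) \lor ((p \lor \lnot q) \to q)) \to r): β-rule — branch into \lnot (\lnot \lnot (\lnot q \lor (\lnot s \to \lnot r)) \lor ((p \lor \lnot q) \to q))  //  r.
          branch 2.2.1 (add \lnot (\lnot \lnot (\lnot q \lor (\lnot s \to \lnot r)) \lor ((p \lor \lnot q) \to q))):
            \lnot (\lnot \lnot (\lnot q \lor (\lnot s \to \lnot r)) \lor ((p \lor \lnot q) \to q)): α-rule — add \lnot \lnot \lnot (\lnot q \lor (\lnot s \to \lnot r)), \lnot ((p \lor \lnot q) \to q).
            \lnot \lnot \lnot (\lnot q \lor (\lnot s \to \lnot r)): drop double negation, giving \lnot (\lnot q \lor (\lnot s \to \lnot r)).
            \lnot ((p \lor \lnot q) \to q): α-rule — add (p \lor \lnot q), \lnot q.
            \lnot (\lnot q \lor (\lnot s \to \lnot r)): α-rule — add \lnot \lnot q, \lnot (\lnot s \to \lnot r).
            × closes — contains both q and \lnot q.
          branch 2.2.2 (add r):
            ○ open, literals {r=1}.
1 branch closed, 3 open.
Each open branch fixes some atoms; the unmentioned ones are free. Counting distinct full assignments: branch {p=0} (q, r, s) contributes 8 new; branch {s=0} (p, q, r) contributes 4 new; branch {r=1} (p, q, s) contributes 2 new. Total: 14.

14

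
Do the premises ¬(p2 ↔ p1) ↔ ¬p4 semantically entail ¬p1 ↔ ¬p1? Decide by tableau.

Initial set: {(¬(p2 ↔ p1) ↔ ¬p4); ¬(¬p1 ↔ ¬p1)}.
(¬(p2 ↔ p1) ↔ ¬p4): β-rule — branch into ¬(p2 ↔ p1), ¬p4  //  ¬¬(p2 ↔ p1), ¬¬p4.
  branch 1 (add ¬(p2 ↔ p1), ¬p4):
    ¬(¬p1 ↔ ¬p1): β-rule — branch into ¬p1, ¬¬p1  //  ¬¬p1, ¬p1.
      branch 1.1 (add ¬p1, ¬¬p1):
        × closes — contains both p1 and ¬p1.
      branch 1.2 (add ¬¬p1, ¬p1):
        × closes — contains both p1 and ¬p1.
  branch 2 (add ¬¬(p2 ↔ p1), ¬¬p4):
    ¬(¬p1 ↔ ¬p1): β-rule — branch into ¬p1, ¬¬p1  //  ¬¬p1, ¬p1.
      branch 2.1 (add ¬p1, ¬¬p1):
        × closes — contains both p1 and ¬p1.
      branch 2.2 (add ¬¬p1, ¬p1):
        × closes — contains both p1 and ¬p1.
All 4 branches close.
Every branch closed, so the premises entail the conclusion.

Yes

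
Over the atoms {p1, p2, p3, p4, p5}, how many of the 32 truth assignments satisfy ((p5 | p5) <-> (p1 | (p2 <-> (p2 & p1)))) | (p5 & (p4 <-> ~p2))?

Initial set: {(((p5 | p5) <-> (p1 | (p2 <-> (p2 & p1)))) | (p5 & (p4 <-> ~p2)))}.
(((p5 | p5) <-> (p1 | (p2 <-> (p2 & p1)))) | (p5 & (p4 <-> ~p2))): β-rule — branch into ((p5 | p5) <-> (p1 | (p2 <-> (p2 & p1))))  //  (p5 & (p4 <-> ~p2)).
  branch 1 (add ((p5 | p5) <-> (p1 | (p2 <-> (p2 & p1))))):
    ((p5 | p5) <-> (p1 | (p2 <-> (p2 & p1)))): β-rule — branch into (p5 | p5), (p1 | (p2 <-> (p2 & p1)))  //  ~(p5 | p5), ~(p1 | (p2 <-> (p2 & p1))).
      branch 1.1 (add (p5 | p5), (p1 | (p2 <-> (p2 & p1)))):
        (p5 | p5): β-rule — branch into p5  //  p5.
          branch 1.1.1 (add p5):
            (p1 | (p2 <-> (p2 & p1))): β-rule — branch into p1  //  (p2 <-> (p2 & p1)).
              branch 1.1.1.1 (add p1):
                ○ open, literals {p1=1, p5=1}.
              branch 1.1.1.2 (add (p2 <-> (p2 & p1))):
                (p2 <-> (p2 & p1)): β-rule — branch into p2, (p2 & p1)  //  ~p2, ~(p2 & p1).
                  branch 1.1.1.2.1 (add p2, (p2 & p1)):
                    (p2 & p1): α-rule — add p2, p1.
                    ○ open, literals {p1=1, p2=1, p5=1}.
                  branch 1.1.1.2.2 (add ~p2, ~(p2 & p1)):
                    ~(p2 & p1): β-rule — branch into ~p2  //  ~p1.
                      branch 1.1.1.2.2.1 (add ~p2):
                        ○ open, literals {p2=0, p5=1}.
                      branch 1.1.1.2.2.2 (add ~p1):
                        ○ open, literals {p1=0, p2=0, p5=1}.
          branch 1.1.2 (add p5):
            (p1 | (p2 <-> (p2 & p1))): β-rule — branch into p1  //  (p2 <-> (p2 & p1)).
              branch 1.1.2.1 (add p1):
                ○ open, literals {p1=1, p5=1}.
              branch 1.1.2.2 (add (p2 <-> (p2 & p1))):
                (p2 <-> (p2 & p1)): β-rule — branch into p2, (p2 & p1)  //  ~p2, ~(p2 & p1).
                  branch 1.1.2.2.1 (add p2, (p2 & p1)):
                    (p2 & p1): α-rule — add p2, p1.
                    ○ open, literals {p1=1, p2=1, p5=1}.
                  branch 1.1.2.2.2 (add ~p2, ~(p2 & p1)):
                    ~(p2 & p1): β-rule — branch into ~p2  //  ~p1.
                      branch 1.1.2.2.2.1 (add ~p2):
                        ○ open, literals {p2=0, p5=1}.
                      branch 1.1.2.2.2.2 (add ~p1):
                        ○ open, literals {p1=0, p2=0, p5=1}.
      branch 1.2 (add ~(p5 | p5), ~(p1 | (p2 <-> (p2 & p1)))):
        ~(p5 | p5): α-rule — add ~p5, ~p5.
        ~(p1 | (p2 <-> (p2 & p1))): α-rule — add ~p1, ~(p2 <-> (p2 & p1)).
        ~(p2 <-> (p2 & p1)): β-rule — branch into p2, ~(p2 & p1)  //  ~p2, (p2 & p1).
          branch 1.2.1 (add p2, ~(p2 & p1)):
            ~(p2 & p1): β-rule — branch into ~p2  //  ~p1.
              branch 1.2.1.1 (add ~p2):
                × closes — contains both p2 and ~p2.
              branch 1.2.1.2 (add ~p1):
                ○ open, literals {p1=0, p2=1, p5=0}.
          branch 1.2.2 (add ~p2, (p2 & p1)):
            (p2 & p1): α-rule — add p2, p1.
            × closes — contains both p2 and ~p2.
  branch 2 (add (p5 & (p4 <-> ~p2))):
    (p5 & (p4 <-> ~p2)): α-rule — add p5, (p4 <-> ~p2).
    (p4 <-> ~p2): β-rule — branch into p4, ~p2  //  ~p4, ~~p2.
      branch 2.1 (add p4, ~p2):
        ○ open, literals {p2=0, p4=1, p5=1}.
      branch 2.2 (add ~p4, ~~p2):
        ○ open, literals {p2=1, p4=0, p5=1}.
2 branches closed, 11 open.
Each open branch fixes some atoms; the unmentioned ones are free. Counting distinct full assignments: branch {p1=1, p5=1} (p2, p3, p4) contributes 8 new; branch {p1=1, p2=1, p5=1} (p3, p4) contributes 0 new; branch {p2=0, p5=1} (p1, p3, p4) contributes 4 new; branch {p1=0, p2=0, p5=1} (p3, p4) contributes 0 new; branch {p1=1, p5=1} (p2, p3, p4) contributes 0 new; branch {p1=1, p2=1, p5=1} (p3, p4) contributes 0 new; branch {p2=0, p5=1} (p1, p3, p4) contributes 0 new; branch {p1=0, p2=0, p5=1} (p3, p4) contributes 0 new; branch {p1=0, p2=1, p5=0} (p3, p4) contributes 4 new; branch {p2=0, p4=1, p5=1} (p1, p3) contributes 0 new; branch {p2=1, p4=0, p5=1} (p1, p3) contributes 2 new. Total: 18.

18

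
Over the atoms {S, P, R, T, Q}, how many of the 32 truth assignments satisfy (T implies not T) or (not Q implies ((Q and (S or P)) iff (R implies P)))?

26

Initial set: {((T implies not T) or (not Q implies ((Q and (S or P)) iff (R implies P))))}.
((T implies not T) or (not Q implies ((Q and (S or P)) iff (R implies P)))): β-rule — branch into (T implies not T)  //  (not Q implies ((Q and (S or P)) iff (R implies P))).
  branch 1 (add (T implies not T)):
    (T implies not T): β-rule — branch into not T  //  not T.
      branch 1.1 (add not T):
        ○ open, literals {T=F}.
      branch 1.2 (add not T):
        ○ open, literals {T=F}.
  branch 2 (add (not Q implies ((Q and (S or P)) iff (R implies P)))):
    (not Q implies ((Q and (S or P)) iff (R implies P))): β-rule — branch into not not Q  //  ((Q and (S or P)) iff (R implies P)).
      branch 2.1 (add not not Q):
        ○ open, literals {Q=T}.
      branch 2.2 (add ((Q and (S or P)) iff (R implies P))):
        ((Q and (S or P)) iff (R implies P)): β-rule — branch into (Q and (S or P)), (R implies P)  //  not (Q and (S or P)), not (R implies P).
          branch 2.2.1 (add (Q and (S or P)), (R implies P)):
            (Q and (S or P)): α-rule — add Q, (S or P).
            (R implies P): β-rule — branch into not R  //  P.
              branch 2.2.1.1 (add not R):
                (S or P): β-rule — branch into S  //  P.
                  branch 2.2.1.1.1 (add S):
                    ○ open, literals {Q=T, R=F, S=T}.
                  branch 2.2.1.1.2 (add P):
                    ○ open, literals {P=T, Q=T, R=F}.
              branch 2.2.1.2 (add P):
                (S or P): β-rule — branch into S  //  P.
                  branch 2.2.1.2.1 (add S):
                    ○ open, literals {P=T, Q=T, S=T}.
                  branch 2.2.1.2.2 (add P):
                    ○ open, literals {P=T, Q=T}.
          branch 2.2.2 (add not (Q and (S or P)), not (R implies P)):
            not (R implies P): α-rule — add R, not P.
            not (Q and (S or P)): β-rule — branch into not Q  //  not (S or P).
              branch 2.2.2.1 (add not Q):
                ○ open, literals {P=F, Q=F, R=T}.
              branch 2.2.2.2 (add not (S or P)):
                not (S or P): α-rule — add not S, not P.
                ○ open, literals {P=F, R=T, S=F}.
0 branches closed, 9 open.
Each open branch fixes some atoms; the unmentioned ones are free. Counting distinct full assignments: branch {T=F} (S, P, R, Q) contributes 16 new; branch {T=F} (S, P, R, Q) contributes 0 new; branch {Q=T} (S, P, R, T) contributes 8 new; branch {Q=T, R=F, S=T} (P, T) contributes 0 new; branch {P=T, Q=T, R=F} (S, T) contributes 0 new; branch {P=T, Q=T, S=T} (R, T) contributes 0 new; branch {P=T, Q=T} (S, R, T) contributes 0 new; branch {P=F, Q=F, R=T} (S, T) contributes 2 new; branch {P=F, R=T, S=F} (T, Q) contributes 0 new. Total: 26.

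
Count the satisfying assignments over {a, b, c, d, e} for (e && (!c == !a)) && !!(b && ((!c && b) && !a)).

Initial set: {((e && (!c == !a)) && !!(b && ((!c && b) && !a)))}.
((e && (!c == !a)) && !!(b && ((!c && b) && !a))): α-rule — add (e && (!c == !a)), !!(b && ((!c && b) && !a)).
(e && (!c == !a)): α-rule — add e, (!c == !a).
!!(b && ((!c && b) && !a)): drop double negation, giving (b && ((!c && b) && !a)).
(b && ((!c && b) && !a)): α-rule — add b, ((!c && b) && !a).
((!c && b) && !a): α-rule — add (!c && b), !a.
(!c && b): α-rule — add !c, b.
(!c == !a): β-rule — branch into !c, !a  //  !!c, !!a.
  branch 1 (add !c, !a):
    ○ open, literals {a=F, b=T, c=F, e=T}.
  branch 2 (add !!c, !!a):
    × closes — contains both c and !c.
1 branch closed, 1 open.
Each open branch fixes some atoms; the unmentioned ones are free. Counting distinct full assignments: branch {a=F, b=T, c=F, e=T} (d) contributes 2 new. Total: 2.

2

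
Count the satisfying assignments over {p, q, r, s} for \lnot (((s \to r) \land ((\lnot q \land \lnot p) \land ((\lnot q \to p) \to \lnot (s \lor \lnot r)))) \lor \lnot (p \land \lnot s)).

Initial set: {\lnot (((s \to r) \land ((\lnot q \land \lnot p) \land ((\lnot q \to p) \to \lnot (s \lor \lnot r)))) \lor \lnot (p \land \lnot s))}.
\lnot (((s \to r) \land ((\lnot q \land \lnot p) \land ((\lnot q \to p) \to \lnot (s \lor \lnot r)))) \lor \lnot (p \land \lnot s)): α-rule — add \lnot ((s \to r) \land ((\lnot q \land \lnot p) \land ((\lnot q \to p) \to \lnot (s \lor \lnot r)))), \lnot \lnot (p \land \lnot s).
\lnot \lnot (p \land \lnot s): α-rule — add p, \lnot s.
\lnot ((s \to r) \land ((\lnot q \land \lnot p) \land ((\lnot q \to p) \to \lnot (s \lor \lnot r)))): β-rule — branch into \lnot (s \to r)  //  \lnot ((\lnot q \land \lnot p) \land ((\lnot q \to p) \to \lnot (s \lor \lnot r))).
  branch 1 (add \lnot (s \to r)):
    \lnot (s \to r): α-rule — add s, \lnot r.
    × closes — contains both s and \lnot s.
  branch 2 (add \lnot ((\lnot q \land \lnot p) \land ((\lnot q \to p) \to \lnot (s \lor \lnot r)))):
    \lnot ((\lnot q \land \lnot p) \land ((\lnot q \to p) \to \lnot (s \lor \lnot r))): β-rule — branch into \lnot (\lnot q \land \lnot p)  //  \lnot ((\lnot q \to p) \to \lnot (s \lor \lnot r)).
      branch 2.1 (add \lnot (\lnot q \land \lnot p)):
        \lnot (\lnot q \land \lnot p): β-rule — branch into \lnot \lnot q  //  \lnot \lnot p.
          branch 2.1.1 (add \lnot \lnot q):
            ○ open, literals {p=true, q=true, s=false}.
          branch 2.1.2 (add \lnot \lnot p):
            ○ open, literals {p=true, s=false}.
      branch 2.2 (add \lnot ((\lnot q \to p) \to \lnot (s \lor \lnot r))):
        \lnot ((\lnot q \to p) \to \lnot (s \lor \lnot r)): α-rule — add (\lnot q \to p), \lnot \lnot (s \lor \lnot r).
        (\lnot q \to p): β-rule — branch into \lnot \lnot q  //  p.
          branch 2.2.1 (add \lnot \lnot q):
            \lnot \lnot (s \lor \lnot r): β-rule — branch into s  //  \lnot r.
              branch 2.2.1.1 (add s):
                × closes — contains both s and \lnot s.
              branch 2.2.1.2 (add \lnot r):
                ○ open, literals {p=true, q=true, r=false, s=false}.
          branch 2.2.2 (add p):
            \lnot \lnot (s \lor \lnot r): β-rule — branch into s  //  \lnot r.
              branch 2.2.2.1 (add s):
                × closes — contains both s and \lnot s.
              branch 2.2.2.2 (add \lnot r):
                ○ open, literals {p=true, r=false, s=false}.
3 branches closed, 4 open.
Each open branch fixes some atoms; the unmentioned ones are free. Counting distinct full assignments: branch {p=true, q=true, s=false} (r) contributes 2 new; branch {p=true, s=false} (q, r) contributes 2 new; branch {p=true, q=true, r=false, s=false} (none free) contributes 0 new; branch {p=true, r=false, s=false} (q) contributes 0 new. Total: 4.

4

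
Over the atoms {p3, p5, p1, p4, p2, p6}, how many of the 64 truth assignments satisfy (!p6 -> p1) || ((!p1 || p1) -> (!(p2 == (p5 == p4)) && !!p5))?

52

Initial set: {T ((!p6 -> p1) || ((!p1 || p1) -> (!(p2 == (p5 == p4)) && !!p5)))}.
T ((!p6 -> p1) || ((!p1 || p1) -> (!(p2 == (p5 == p4)) && !!p5))): β-rule — branch into T (!p6 -> p1)  //  T ((!p1 || p1) -> (!(p2 == (p5 == p4)) && !!p5)).
  branch 1 (add T (!p6 -> p1)):
    T (!p6 -> p1): β-rule — branch into F !p6  //  T p1.
      branch 1.1 (add F !p6):
        ○ open, literals {p6=T}.
      branch 1.2 (add T p1):
        ○ open, literals {p1=T}.
  branch 2 (add T ((!p1 || p1) -> (!(p2 == (p5 == p4)) && !!p5))):
    T ((!p1 || p1) -> (!(p2 == (p5 == p4)) && !!p5)): β-rule — branch into F (!p1 || p1)  //  T (!(p2 == (p5 == p4)) && !!p5).
      branch 2.1 (add F (!p1 || p1)):
        F (!p1 || p1): α-rule — add F !p1, F p1.
        × closes — contains both p1 and !p1.
      branch 2.2 (add T (!(p2 == (p5 == p4)) && !!p5)):
        T (!(p2 == (p5 == p4)) && !!p5): α-rule — add T !(p2 == (p5 == p4)), T !!p5.
        T !!p5: drop double negation, giving T p5.
        T !(p2 == (p5 == p4)): β-rule — branch into T p2, F (p5 == p4)  //  F p2, T (p5 == p4).
          branch 2.2.1 (add T p2, F (p5 == p4)):
            F (p5 == p4): β-rule — branch into T p5, F p4  //  F p5, T p4.
              branch 2.2.1.1 (add T p5, F p4):
                ○ open, literals {p2=T, p4=F, p5=T}.
              branch 2.2.1.2 (add F p5, T p4):
                × closes — contains both p5 and !p5.
          branch 2.2.2 (add F p2, T (p5 == p4)):
            T (p5 == p4): β-rule — branch into T p5, T p4  //  F p5, F p4.
              branch 2.2.2.1 (add T p5, T p4):
                ○ open, literals {p2=F, p4=T, p5=T}.
              branch 2.2.2.2 (add F p5, F p4):
                × closes — contains both p5 and !p5.
3 branches closed, 4 open.
Each open branch fixes some atoms; the unmentioned ones are free. Counting distinct full assignments: branch {p6=T} (p3, p5, p1, p4, p2) contributes 32 new; branch {p1=T} (p3, p5, p4, p2, p6) contributes 16 new; branch {p2=T, p4=F, p5=T} (p3, p1, p6) contributes 2 new; branch {p2=F, p4=T, p5=T} (p3, p1, p6) contributes 2 new. Total: 52.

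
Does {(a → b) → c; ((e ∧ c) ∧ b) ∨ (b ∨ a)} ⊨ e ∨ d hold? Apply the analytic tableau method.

No

Initial set: {T ((a → b) → c); T (((e ∧ c) ∧ b) ∨ (b ∨ a)); F (e ∨ d)}.
F (e ∨ d): α-rule — add F e, F d.
T ((a → b) → c): β-rule — branch into F (a → b)  //  T c.
  branch 1 (add F (a → b)):
    F (a → b): α-rule — add T a, F b.
    T (((e ∧ c) ∧ b) ∨ (b ∨ a)): β-rule — branch into T ((e ∧ c) ∧ b)  //  T (b ∨ a).
      branch 1.1 (add T ((e ∧ c) ∧ b)):
        T ((e ∧ c) ∧ b): α-rule — add T (e ∧ c), T b.
        × closes — contains both b and ¬b.
      branch 1.2 (add T (b ∨ a)):
        T (b ∨ a): β-rule — branch into T b  //  T a.
          branch 1.2.1 (add T b):
            × closes — contains both b and ¬b.
          branch 1.2.2 (add T a):
            ○ open, literals {a=1, b=0, d=0, e=0}.
  branch 2 (add T c):
    T (((e ∧ c) ∧ b) ∨ (b ∨ a)): β-rule — branch into T ((e ∧ c) ∧ b)  //  T (b ∨ a).
      branch 2.1 (add T ((e ∧ c) ∧ b)):
        T ((e ∧ c) ∧ b): α-rule — add T (e ∧ c), T b.
        T (e ∧ c): α-rule — add T e, T c.
        × closes — contains both e and ¬e.
      branch 2.2 (add T (b ∨ a)):
        T (b ∨ a): β-rule — branch into T b  //  T a.
          branch 2.2.1 (add T b):
            ○ open, literals {b=1, c=1, d=0, e=0}.
          branch 2.2.2 (add T a):
            ○ open, literals {a=1, c=1, d=0, e=0}.
3 branches closed, 3 open.
An open branch gives a countermodel: a=1, b=0, d=0, e=0 (unmentioned atoms arbitrary); the premises hold there but the conclusion fails.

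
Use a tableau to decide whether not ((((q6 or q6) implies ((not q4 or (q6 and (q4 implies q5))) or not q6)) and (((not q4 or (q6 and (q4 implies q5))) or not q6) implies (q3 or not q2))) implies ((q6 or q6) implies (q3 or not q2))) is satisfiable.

Unsatisfiable

Initial set: {not ((((q6 or q6) implies ((not q4 or (q6 and (q4 implies q5))) or not q6)) and (((not q4 or (q6 and (q4 implies q5))) or not q6) implies (q3 or not q2))) implies ((q6 or q6) implies (q3 or not q2)))}.
not ((((q6 or q6) implies ((not q4 or (q6 and (q4 implies q5))) or not q6)) and (((not q4 or (q6 and (q4 implies q5))) or not q6) implies (q3 or not q2))) implies ((q6 or q6) implies (q3 or not q2))): α-rule — add (((q6 or q6) implies ((not q4 or (q6 and (q4 implies q5))) or not q6)) and (((not q4 or (q6 and (q4 implies q5))) or not q6) implies (q3 or not q2))), not ((q6 or q6) implies (q3 or not q2)).
(((q6 or q6) implies ((not q4 or (q6 and (q4 implies q5))) or not q6)) and (((not q4 or (q6 and (q4 implies q5))) or not q6) implies (q3 or not q2))): α-rule — add ((q6 or q6) implies ((not q4 or (q6 and (q4 implies q5))) or not q6)), (((not q4 or (q6 and (q4 implies q5))) or not q6) implies (q3 or not q2)).
not ((q6 or q6) implies (q3 or not q2)): α-rule — add (q6 or q6), not (q3 or not q2).
not (q3 or not q2): α-rule — add not q3, not not q2.
((q6 or q6) implies ((not q4 or (q6 and (q4 implies q5))) or not q6)): β-rule — branch into not (q6 or q6)  //  ((not q4 or (q6 and (q4 implies q5))) or not q6).
  branch 1 (add not (q6 or q6)):
    not (q6 or q6): α-rule — add not q6, not q6.
    (((not q4 or (q6 and (q4 implies q5))) or not q6) implies (q3 or not q2)): β-rule — branch into not ((not q4 or (q6 and (q4 implies q5))) or not q6)  //  (q3 or not q2).
      branch 1.1 (add not ((not q4 or (q6 and (q4 implies q5))) or not q6)):
        not ((not q4 or (q6 and (q4 implies q5))) or not q6): α-rule — add not (not q4 or (q6 and (q4 implies q5))), not not q6.
        × closes — contains both q6 and not q6.
      branch 1.2 (add (q3 or not q2)):
        (q6 or q6): β-rule — branch into q6  //  q6.
          branch 1.2.1 (add q6):
            × closes — contains both q6 and not q6.
          branch 1.2.2 (add q6):
            × closes — contains both q6 and not q6.
  branch 2 (add ((not q4 or (q6 and (q4 implies q5))) or not q6)):
    (((not q4 or (q6 and (q4 implies q5))) or not q6) implies (q3 or not q2)): β-rule — branch into not ((not q4 or (q6 and (q4 implies q5))) or not q6)  //  (q3 or not q2).
      branch 2.1 (add not ((not q4 or (q6 and (q4 implies q5))) or not q6)):
        not ((not q4 or (q6 and (q4 implies q5))) or not q6): α-rule — add not (not q4 or (q6 and (q4 implies q5))), not not q6.
        not (not q4 or (q6 and (q4 implies q5))): α-rule — add not not q4, not (q6 and (q4 implies q5)).
        (q6 or q6): β-rule — branch into q6  //  q6.
          branch 2.1.1 (add q6):
            ((not q4 or (q6 and (q4 implies q5))) or not q6): β-rule — branch into (not q4 or (q6 and (q4 implies q5)))  //  not q6.
              branch 2.1.1.1 (add (not q4 or (q6 and (q4 implies q5)))):
                not (q6 and (q4 implies q5)): β-rule — branch into not q6  //  not (q4 implies q5).
                  branch 2.1.1.1.1 (add not q6):
                    × closes — contains both q6 and not q6.
                  branch 2.1.1.1.2 (add not (q4 implies q5)):
                    not (q4 implies q5): α-rule — add q4, not q5.
                    (not q4 or (q6 and (q4 implies q5))): β-rule — branch into not q4  //  (q6 and (q4 implies q5)).
                      branch 2.1.1.1.2.1 (add not q4):
                        × closes — contains both q4 and not q4.
                      branch 2.1.1.1.2.2 (add (q6 and (q4 implies q5))):
                        (q6 and (q4 implies q5)): α-rule — add q6, (q4 implies q5).
                        (q4 implies q5): β-rule — branch into not q4  //  q5.
                          branch 2.1.1.1.2.2.1 (add not q4):
                            × closes — contains both q4 and not q4.
                          branch 2.1.1.1.2.2.2 (add q5):
                            × closes — contains both q5 and not q5.
              branch 2.1.1.2 (add not q6):
                × closes — contains both q6 and not q6.
          branch 2.1.2 (add q6):
            ((not q4 or (q6 and (q4 implies q5))) or not q6): β-rule — branch into (not q4 or (q6 and (q4 implies q5)))  //  not q6.
              branch 2.1.2.1 (add (not q4 or (q6 and (q4 implies q5)))):
                not (q6 and (q4 implies q5)): β-rule — branch into not q6  //  not (q4 implies q5).
                  branch 2.1.2.1.1 (add not q6):
                    × closes — contains both q6 and not q6.
                  branch 2.1.2.1.2 (add not (q4 implies q5)):
                    not (q4 implies q5): α-rule — add q4, not q5.
                    (not q4 or (q6 and (q4 implies q5))): β-rule — branch into not q4  //  (q6 and (q4 implies q5)).
                      branch 2.1.2.1.2.1 (add not q4):
                        × closes — contains both q4 and not q4.
                      branch 2.1.2.1.2.2 (add (q6 and (q4 implies q5))):
                        (q6 and (q4 implies q5)): α-rule — add q6, (q4 implies q5).
                        (q4 implies q5): β-rule — branch into not q4  //  q5.
                          branch 2.1.2.1.2.2.1 (add not q4):
                            × closes — contains both q4 and not q4.
                          branch 2.1.2.1.2.2.2 (add q5):
                            × closes — contains both q5 and not q5.
              branch 2.1.2.2 (add not q6):
                × closes — contains both q6 and not q6.
      branch 2.2 (add (q3 or not q2)):
        (q6 or q6): β-rule — branch into q6  //  q6.
          branch 2.2.1 (add q6):
            ((not q4 or (q6 and (q4 implies q5))) or not q6): β-rule — branch into (not q4 or (q6 and (q4 implies q5)))  //  not q6.
              branch 2.2.1.1 (add (not q4 or (q6 and (q4 implies q5)))):
                (q3 or not q2): β-rule — branch into q3  //  not q2.
                  branch 2.2.1.1.1 (add q3):
                    × closes — contains both q3 and not q3.
                  branch 2.2.1.1.2 (add not q2):
                    × closes — contains both q2 and not q2.
              branch 2.2.1.2 (add not q6):
                × closes — contains both q6 and not q6.
          branch 2.2.2 (add q6):
            ((not q4 or (q6 and (q4 implies q5))) or not q6): β-rule — branch into (not q4 or (q6 and (q4 implies q5)))  //  not q6.
              branch 2.2.2.1 (add (not q4 or (q6 and (q4 implies q5)))):
                (q3 or not q2): β-rule — branch into q3  //  not q2.
                  branch 2.2.2.1.1 (add q3):
                    × closes — contains both q3 and not q3.
                  branch 2.2.2.1.2 (add not q2):
                    × closes — contains both q2 and not q2.
              branch 2.2.2.2 (add not q6):
                × closes — contains both q6 and not q6.
All 19 branches close.
Every branch closed; the formula is unsatisfiable.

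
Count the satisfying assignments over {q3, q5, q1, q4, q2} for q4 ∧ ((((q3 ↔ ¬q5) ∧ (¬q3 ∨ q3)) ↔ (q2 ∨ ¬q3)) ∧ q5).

Initial set: {(q4 ∧ ((((q3 ↔ ¬q5) ∧ (¬q3 ∨ q3)) ↔ (q2 ∨ ¬q3)) ∧ q5))}.
(q4 ∧ ((((q3 ↔ ¬q5) ∧ (¬q3 ∨ q3)) ↔ (q2 ∨ ¬q3)) ∧ q5)): α-rule — add q4, ((((q3 ↔ ¬q5) ∧ (¬q3 ∨ q3)) ↔ (q2 ∨ ¬q3)) ∧ q5).
((((q3 ↔ ¬q5) ∧ (¬q3 ∨ q3)) ↔ (q2 ∨ ¬q3)) ∧ q5): α-rule — add (((q3 ↔ ¬q5) ∧ (¬q3 ∨ q3)) ↔ (q2 ∨ ¬q3)), q5.
(((q3 ↔ ¬q5) ∧ (¬q3 ∨ q3)) ↔ (q2 ∨ ¬q3)): β-rule — branch into ((q3 ↔ ¬q5) ∧ (¬q3 ∨ q3)), (q2 ∨ ¬q3)  //  ¬((q3 ↔ ¬q5) ∧ (¬q3 ∨ q3)), ¬(q2 ∨ ¬q3).
  branch 1 (add ((q3 ↔ ¬q5) ∧ (¬q3 ∨ q3)), (q2 ∨ ¬q3)):
    ((q3 ↔ ¬q5) ∧ (¬q3 ∨ q3)): α-rule — add (q3 ↔ ¬q5), (¬q3 ∨ q3).
    (q2 ∨ ¬q3): β-rule — branch into q2  //  ¬q3.
      branch 1.1 (add q2):
        (q3 ↔ ¬q5): β-rule — branch into q3, ¬q5  //  ¬q3, ¬¬q5.
          branch 1.1.1 (add q3, ¬q5):
            × closes — contains both q5 and ¬q5.
          branch 1.1.2 (add ¬q3, ¬¬q5):
            (¬q3 ∨ q3): β-rule — branch into ¬q3  //  q3.
              branch 1.1.2.1 (add ¬q3):
                ○ open, literals {q2=1, q3=0, q4=1, q5=1}.
              branch 1.1.2.2 (add q3):
                × closes — contains both q3 and ¬q3.
      branch 1.2 (add ¬q3):
        (q3 ↔ ¬q5): β-rule — branch into q3, ¬q5  //  ¬q3, ¬¬q5.
          branch 1.2.1 (add q3, ¬q5):
            × closes — contains both q3 and ¬q3.
          branch 1.2.2 (add ¬q3, ¬¬q5):
            (¬q3 ∨ q3): β-rule — branch into ¬q3  //  q3.
              branch 1.2.2.1 (add ¬q3):
                ○ open, literals {q3=0, q4=1, q5=1}.
              branch 1.2.2.2 (add q3):
                × closes — contains both q3 and ¬q3.
  branch 2 (add ¬((q3 ↔ ¬q5) ∧ (¬q3 ∨ q3)), ¬(q2 ∨ ¬q3)):
    ¬(q2 ∨ ¬q3): α-rule — add ¬q2, ¬¬q3.
    ¬((q3 ↔ ¬q5) ∧ (¬q3 ∨ q3)): β-rule — branch into ¬(q3 ↔ ¬q5)  //  ¬(¬q3 ∨ q3).
      branch 2.1 (add ¬(q3 ↔ ¬q5)):
        ¬(q3 ↔ ¬q5): β-rule — branch into q3, ¬¬q5  //  ¬q3, ¬q5.
          branch 2.1.1 (add q3, ¬¬q5):
            ○ open, literals {q2=0, q3=1, q4=1, q5=1}.
          branch 2.1.2 (add ¬q3, ¬q5):
            × closes — contains both q3 and ¬q3.
      branch 2.2 (add ¬(¬q3 ∨ q3)):
        ¬(¬q3 ∨ q3): α-rule — add ¬¬q3, ¬q3.
        × closes — contains both q3 and ¬q3.
6 branches closed, 3 open.
Each open branch fixes some atoms; the unmentioned ones are free. Counting distinct full assignments: branch {q2=1, q3=0, q4=1, q5=1} (q1) contributes 2 new; branch {q3=0, q4=1, q5=1} (q1, q2) contributes 2 new; branch {q2=0, q3=1, q4=1, q5=1} (q1) contributes 2 new. Total: 6.

6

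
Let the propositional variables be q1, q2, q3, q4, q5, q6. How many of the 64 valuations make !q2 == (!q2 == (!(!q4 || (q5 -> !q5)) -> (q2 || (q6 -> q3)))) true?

Initial set: {T (!q2 == (!q2 == (!(!q4 || (q5 -> !q5)) -> (q2 || (q6 -> q3)))))}.
T (!q2 == (!q2 == (!(!q4 || (q5 -> !q5)) -> (q2 || (q6 -> q3))))): β-rule — branch into T !q2, T (!q2 == (!(!q4 || (q5 -> !q5)) -> (q2 || (q6 -> q3))))  //  F !q2, F (!q2 == (!(!q4 || (q5 -> !q5)) -> (q2 || (q6 -> q3)))).
  branch 1 (add T !q2, T (!q2 == (!(!q4 || (q5 -> !q5)) -> (q2 || (q6 -> q3))))):
    T (!q2 == (!(!q4 || (q5 -> !q5)) -> (q2 || (q6 -> q3)))): β-rule — branch into T !q2, T (!(!q4 || (q5 -> !q5)) -> (q2 || (q6 -> q3)))  //  F !q2, F (!(!q4 || (q5 -> !q5)) -> (q2 || (q6 -> q3))).
      branch 1.1 (add T !q2, T (!(!q4 || (q5 -> !q5)) -> (q2 || (q6 -> q3)))):
        T (!(!q4 || (q5 -> !q5)) -> (q2 || (q6 -> q3))): β-rule — branch into F !(!q4 || (q5 -> !q5))  //  T (q2 || (q6 -> q3)).
          branch 1.1.1 (add F !(!q4 || (q5 -> !q5))):
            F !(!q4 || (q5 -> !q5)): β-rule — branch into T !q4  //  T (q5 -> !q5).
              branch 1.1.1.1 (add T !q4):
                ○ open, literals {q2=F, q4=F}.
              branch 1.1.1.2 (add T (q5 -> !q5)):
                T (q5 -> !q5): β-rule — branch into F q5  //  T !q5.
                  branch 1.1.1.2.1 (add F q5):
                    ○ open, literals {q2=F, q5=F}.
                  branch 1.1.1.2.2 (add T !q5):
                    ○ open, literals {q2=F, q5=F}.
          branch 1.1.2 (add T (q2 || (q6 -> q3))):
            T (q2 || (q6 -> q3)): β-rule — branch into T q2  //  T (q6 -> q3).
              branch 1.1.2.1 (add T q2):
                × closes — contains both q2 and !q2.
              branch 1.1.2.2 (add T (q6 -> q3)):
                T (q6 -> q3): β-rule — branch into F q6  //  T q3.
                  branch 1.1.2.2.1 (add F q6):
                    ○ open, literals {q2=F, q6=F}.
                  branch 1.1.2.2.2 (add T q3):
                    ○ open, literals {q2=F, q3=T}.
      branch 1.2 (add F !q2, F (!(!q4 || (q5 -> !q5)) -> (q2 || (q6 -> q3)))):
        × closes — contains both q2 and !q2.
  branch 2 (add F !q2, F (!q2 == (!(!q4 || (q5 -> !q5)) -> (q2 || (q6 -> q3))))):
    F (!q2 == (!(!q4 || (q5 -> !q5)) -> (q2 || (q6 -> q3)))): β-rule — branch into T !q2, F (!(!q4 || (q5 -> !q5)) -> (q2 || (q6 -> q3)))  //  F !q2, T (!(!q4 || (q5 -> !q5)) -> (q2 || (q6 -> q3))).
      branch 2.1 (add T !q2, F (!(!q4 || (q5 -> !q5)) -> (q2 || (q6 -> q3)))):
        × closes — contains both q2 and !q2.
      branch 2.2 (add F !q2, T (!(!q4 || (q5 -> !q5)) -> (q2 || (q6 -> q3)))):
        T (!(!q4 || (q5 -> !q5)) -> (q2 || (q6 -> q3))): β-rule — branch into F !(!q4 || (q5 -> !q5))  //  T (q2 || (q6 -> q3)).
          branch 2.2.1 (add F !(!q4 || (q5 -> !q5))):
            F !(!q4 || (q5 -> !q5)): β-rule — branch into T !q4  //  T (q5 -> !q5).
              branch 2.2.1.1 (add T !q4):
                ○ open, literals {q2=T, q4=F}.
              branch 2.2.1.2 (add T (q5 -> !q5)):
                T (q5 -> !q5): β-rule — branch into F q5  //  T !q5.
                  branch 2.2.1.2.1 (add F q5):
                    ○ open, literals {q2=T, q5=F}.
                  branch 2.2.1.2.2 (add T !q5):
                    ○ open, literals {q2=T, q5=F}.
          branch 2.2.2 (add T (q2 || (q6 -> q3))):
            T (q2 || (q6 -> q3)): β-rule — branch into T q2  //  T (q6 -> q3).
              branch 2.2.2.1 (add T q2):
                ○ open, literals {q2=T}.
              branch 2.2.2.2 (add T (q6 -> q3)):
                T (q6 -> q3): β-rule — branch into F q6  //  T q3.
                  branch 2.2.2.2.1 (add F q6):
                    ○ open, literals {q2=T, q6=F}.
                  branch 2.2.2.2.2 (add T q3):
                    ○ open, literals {q2=T, q3=T}.
3 branches closed, 11 open.
Each open branch fixes some atoms; the unmentioned ones are free. Counting distinct full assignments: branch {q2=F, q4=F} (q1, q3, q5, q6) contributes 16 new; branch {q2=F, q5=F} (q1, q3, q4, q6) contributes 8 new; branch {q2=F, q5=F} (q1, q3, q4, q6) contributes 0 new; branch {q2=F, q6=F} (q1, q3, q4, q5) contributes 4 new; branch {q2=F, q3=T} (q1, q4, q5, q6) contributes 2 new; branch {q2=T, q4=F} (q1, q3, q5, q6) contributes 16 new; branch {q2=T, q5=F} (q1, q3, q4, q6) contributes 8 new; branch {q2=T, q5=F} (q1, q3, q4, q6) contributes 0 new; branch {q2=T} (q1, q3, q4, q5, q6) contributes 8 new; branch {q2=T, q6=F} (q1, q3, q4, q5) contributes 0 new; branch {q2=T, q3=T} (q1, q4, q5, q6) contributes 0 new. Total: 62.

62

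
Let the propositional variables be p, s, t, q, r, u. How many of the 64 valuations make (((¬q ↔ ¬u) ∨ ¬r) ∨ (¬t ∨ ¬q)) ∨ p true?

62

Initial set: {((((¬q ↔ ¬u) ∨ ¬r) ∨ (¬t ∨ ¬q)) ∨ p)}.
((((¬q ↔ ¬u) ∨ ¬r) ∨ (¬t ∨ ¬q)) ∨ p): β-rule — branch into (((¬q ↔ ¬u) ∨ ¬r) ∨ (¬t ∨ ¬q))  //  p.
  branch 1 (add (((¬q ↔ ¬u) ∨ ¬r) ∨ (¬t ∨ ¬q))):
    (((¬q ↔ ¬u) ∨ ¬r) ∨ (¬t ∨ ¬q)): β-rule — branch into ((¬q ↔ ¬u) ∨ ¬r)  //  (¬t ∨ ¬q).
      branch 1.1 (add ((¬q ↔ ¬u) ∨ ¬r)):
        ((¬q ↔ ¬u) ∨ ¬r): β-rule — branch into (¬q ↔ ¬u)  //  ¬r.
          branch 1.1.1 (add (¬q ↔ ¬u)):
            (¬q ↔ ¬u): β-rule — branch into ¬q, ¬u  //  ¬¬q, ¬¬u.
              branch 1.1.1.1 (add ¬q, ¬u):
                ○ open, literals {q=F, u=F}.
              branch 1.1.1.2 (add ¬¬q, ¬¬u):
                ○ open, literals {q=T, u=T}.
          branch 1.1.2 (add ¬r):
            ○ open, literals {r=F}.
      branch 1.2 (add (¬t ∨ ¬q)):
        (¬t ∨ ¬q): β-rule — branch into ¬t  //  ¬q.
          branch 1.2.1 (add ¬t):
            ○ open, literals {t=F}.
          branch 1.2.2 (add ¬q):
            ○ open, literals {q=F}.
  branch 2 (add p):
    ○ open, literals {p=T}.
0 branches closed, 6 open.
Each open branch fixes some atoms; the unmentioned ones are free. Counting distinct full assignments: branch {q=F, u=F} (p, s, t, r) contributes 16 new; branch {q=T, u=T} (p, s, t, r) contributes 16 new; branch {r=F} (p, s, t, q, u) contributes 16 new; branch {t=F} (p, s, q, r, u) contributes 8 new; branch {q=F} (p, s, t, r, u) contributes 4 new; branch {p=T} (s, t, q, r, u) contributes 2 new. Total: 62.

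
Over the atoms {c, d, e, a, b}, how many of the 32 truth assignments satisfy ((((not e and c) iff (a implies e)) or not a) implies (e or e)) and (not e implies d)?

18

Initial set: {(((((not e and c) iff (a implies e)) or not a) implies (e or e)) and (not e implies d))}.
(((((not e and c) iff (a implies e)) or not a) implies (e or e)) and (not e implies d)): α-rule — add ((((not e and c) iff (a implies e)) or not a) implies (e or e)), (not e implies d).
((((not e and c) iff (a implies e)) or not a) implies (e or e)): β-rule — branch into not (((not e and c) iff (a implies e)) or not a)  //  (e or e).
  branch 1 (add not (((not e and c) iff (a implies e)) or not a)):
    not (((not e and c) iff (a implies e)) or not a): α-rule — add not ((not e and c) iff (a implies e)), not not a.
    (not e implies d): β-rule — branch into not not e  //  d.
      branch 1.1 (add not not e):
        not ((not e and c) iff (a implies e)): β-rule — branch into (not e and c), not (a implies e)  //  not (not e and c), (a implies e).
          branch 1.1.1 (add (not e and c), not (a implies e)):
            (not e and c): α-rule — add not e, c.
            × closes — contains both e and not e.
          branch 1.1.2 (add not (not e and c), (a implies e)):
            not (not e and c): β-rule — branch into not not e  //  not c.
              branch 1.1.2.1 (add not not e):
                (a implies e): β-rule — branch into not a  //  e.
                  branch 1.1.2.1.1 (add not a):
                    × closes — contains both a and not a.
                  branch 1.1.2.1.2 (add e):
                    ○ open, literals {a=true, e=true}.
              branch 1.1.2.2 (add not c):
                (a implies e): β-rule — branch into not a  //  e.
                  branch 1.1.2.2.1 (add not a):
                    × closes — contains both a and not a.
                  branch 1.1.2.2.2 (add e):
                    ○ open, literals {a=true, c=false, e=true}.
      branch 1.2 (add d):
        not ((not e and c) iff (a implies e)): β-rule — branch into (not e and c), not (a implies e)  //  not (not e and c), (a implies e).
          branch 1.2.1 (add (not e and c), not (a implies e)):
            (not e and c): α-rule — add not e, c.
            not (a implies e): α-rule — add a, not e.
            ○ open, literals {a=true, c=true, d=true, e=false}.
          branch 1.2.2 (add not (not e and c), (a implies e)):
            not (not e and c): β-rule — branch into not not e  //  not c.
              branch 1.2.2.1 (add not not e):
                (a implies e): β-rule — branch into not a  //  e.
                  branch 1.2.2.1.1 (add not a):
                    × closes — contains both a and not a.
                  branch 1.2.2.1.2 (add e):
                    ○ open, literals {a=true, d=true, e=true}.
              branch 1.2.2.2 (add not c):
                (a implies e): β-rule — branch into not a  //  e.
                  branch 1.2.2.2.1 (add not a):
                    × closes — contains both a and not a.
                  branch 1.2.2.2.2 (add e):
                    ○ open, literals {a=true, c=false, d=true, e=true}.
  branch 2 (add (e or e)):
    (not e implies d): β-rule — branch into not not e  //  d.
      branch 2.1 (add not not e):
        (e or e): β-rule — branch into e  //  e.
          branch 2.1.1 (add e):
            ○ open, literals {e=true}.
          branch 2.1.2 (add e):
            ○ open, literals {e=true}.
      branch 2.2 (add d):
        (e or e): β-rule — branch into e  //  e.
          branch 2.2.1 (add e):
            ○ open, literals {d=true, e=true}.
          branch 2.2.2 (add e):
            ○ open, literals {d=true, e=true}.
5 branches closed, 9 open.
Each open branch fixes some atoms; the unmentioned ones are free. Counting distinct full assignments: branch {a=true, e=true} (c, d, b) contributes 8 new; branch {a=true, c=false, e=true} (d, b) contributes 0 new; branch {a=true, c=true, d=true, e=false} (b) contributes 2 new; branch {a=true, d=true, e=true} (c, b) contributes 0 new; branch {a=true, c=false, d=true, e=true} (b) contributes 0 new; branch {e=true} (c, d, a, b) contributes 8 new; branch {e=true} (c, d, a, b) contributes 0 new; branch {d=true, e=true} (c, a, b) contributes 0 new; branch {d=true, e=true} (c, a, b) contributes 0 new. Total: 18.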